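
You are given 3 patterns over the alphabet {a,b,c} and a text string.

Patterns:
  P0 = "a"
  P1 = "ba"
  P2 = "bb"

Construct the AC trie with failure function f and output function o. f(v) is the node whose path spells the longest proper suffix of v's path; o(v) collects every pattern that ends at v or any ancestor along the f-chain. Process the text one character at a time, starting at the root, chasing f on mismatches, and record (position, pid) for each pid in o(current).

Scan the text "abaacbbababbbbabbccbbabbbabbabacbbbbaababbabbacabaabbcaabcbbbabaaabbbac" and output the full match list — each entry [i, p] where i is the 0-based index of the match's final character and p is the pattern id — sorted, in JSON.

Build automaton:
Trie nodes:
  0='ε' goto a→1 b→2
  1='a' goto ·  [P0 ends]
  2='b' goto a→3 b→4
  3='ba' goto ·  [P1 ends]
  4='bb' goto ·  [P2 ends]

Failure links (BFS by depth):
  n1('a'): parent n0 fail=0; on 'a' 0 → fail=0;  out {0}∪∅={0}
  n2('b'): parent n0 fail=0; on 'b' 0 → fail=0;  out ∅∪∅=∅
  n3('ba'): parent n2 fail=0; on 'a' 0 → fail=1;  out {1}∪{0}={0,1}
  n4('bb'): parent n2 fail=0; on 'b' 0 → fail=2;  out {2}∪∅={2}

Run:
i=0 'a': node 0→1  emit P0@[0:0]
i=1 'b': node 1→2 (fail-walked)
i=2 'a': node 2→3  emit P0@[2:2],P1@[1:2]
i=3 'a': node 3→1 (fail-walked)  emit P0@[3:3]
i=4 'c': node 1→0 (fail-walked)
i=5 'b': node 0→2
i=6 'b': node 2→4  emit P2@[5:6]
i=7 'a': node 4→3 (fail-walked)  emit P0@[7:7],P1@[6:7]
i=8 'b': node 3→2 (fail-walked)
i=9 'a': node 2→3  emit P0@[9:9],P1@[8:9]
i=10 'b': node 3→2 (fail-walked)
i=11 'b': node 2→4  emit P2@[10:11]
i=12 'b': node 4→4 (fail-walked)  emit P2@[11:12]
i=13 'b': node 4→4 (fail-walked)  emit P2@[12:13]
i=14 'a': node 4→3 (fail-walked)  emit P0@[14:14],P1@[13:14]
i=15 'b': node 3→2 (fail-walked)
i=16 'b': node 2→4  emit P2@[15:16]
i=17 'c': node 4→0 (fail-walked)
i=18 'c': node 0→0
i=19 'b': node 0→2
i=20 'b': node 2→4  emit P2@[19:20]
i=21 'a': node 4→3 (fail-walked)  emit P0@[21:21],P1@[20:21]
i=22 'b': node 3→2 (fail-walked)
i=23 'b': node 2→4  emit P2@[22:23]
i=24 'b': node 4→4 (fail-walked)  emit P2@[23:24]
i=25 'a': node 4→3 (fail-walked)  emit P0@[25:25],P1@[24:25]
i=26 'b': node 3→2 (fail-walked)
i=27 'b': node 2→4  emit P2@[26:27]
i=28 'a': node 4→3 (fail-walked)  emit P0@[28:28],P1@[27:28]
i=29 'b': node 3→2 (fail-walked)
i=30 'a': node 2→3  emit P0@[30:30],P1@[29:30]
i=31 'c': node 3→0 (fail-walked)
i=32 'b': node 0→2
i=33 'b': node 2→4  emit P2@[32:33]
i=34 'b': node 4→4 (fail-walked)  emit P2@[33:34]
i=35 'b': node 4→4 (fail-walked)  emit P2@[34:35]
i=36 'a': node 4→3 (fail-walked)  emit P0@[36:36],P1@[35:36]
i=37 'a': node 3→1 (fail-walked)  emit P0@[37:37]
i=38 'b': node 1→2 (fail-walked)
i=39 'a': node 2→3  emit P0@[39:39],P1@[38:39]
i=40 'b': node 3→2 (fail-walked)
i=41 'b': node 2→4  emit P2@[40:41]
i=42 'a': node 4→3 (fail-walked)  emit P0@[42:42],P1@[41:42]
i=43 'b': node 3→2 (fail-walked)
i=44 'b': node 2→4  emit P2@[43:44]
i=45 'a': node 4→3 (fail-walked)  emit P0@[45:45],P1@[44:45]
i=46 'c': node 3→0 (fail-walked)
i=47 'a': node 0→1  emit P0@[47:47]
i=48 'b': node 1→2 (fail-walked)
i=49 'a': node 2→3  emit P0@[49:49],P1@[48:49]
i=50 'a': node 3→1 (fail-walked)  emit P0@[50:50]
i=51 'b': node 1→2 (fail-walked)
i=52 'b': node 2→4  emit P2@[51:52]
i=53 'c': node 4→0 (fail-walked)
i=54 'a': node 0→1  emit P0@[54:54]
i=55 'a': node 1→1 (fail-walked)  emit P0@[55:55]
i=56 'b': node 1→2 (fail-walked)
i=57 'c': node 2→0 (fail-walked)
i=58 'b': node 0→2
i=59 'b': node 2→4  emit P2@[58:59]
i=60 'b': node 4→4 (fail-walked)  emit P2@[59:60]
i=61 'a': node 4→3 (fail-walked)  emit P0@[61:61],P1@[60:61]
i=62 'b': node 3→2 (fail-walked)
i=63 'a': node 2→3  emit P0@[63:63],P1@[62:63]
i=64 'a': node 3→1 (fail-walked)  emit P0@[64:64]
i=65 'a': node 1→1 (fail-walked)  emit P0@[65:65]
i=66 'b': node 1→2 (fail-walked)
i=67 'b': node 2→4  emit P2@[66:67]
i=68 'b': node 4→4 (fail-walked)  emit P2@[67:68]
i=69 'a': node 4→3 (fail-walked)  emit P0@[69:69],P1@[68:69]
i=70 'c': node 3→0 (fail-walked)

All matches (sorted): [[0,0],[2,0],[2,1],[3,0],[6,2],[7,0],[7,1],[9,0],[9,1],[11,2],[12,2],[13,2],[14,0],[14,1],[16,2],[20,2],[21,0],[21,1],[23,2],[24,2],[25,0],[25,1],[27,2],[28,0],[28,1],[30,0],[30,1],[33,2],[34,2],[35,2],[36,0],[36,1],[37,0],[39,0],[39,1],[41,2],[42,0],[42,1],[44,2],[45,0],[45,1],[47,0],[49,0],[49,1],[50,0],[52,2],[54,0],[55,0],[59,2],[60,2],[61,0],[61,1],[63,0],[63,1],[64,0],[65,0],[67,2],[68,2],[69,0],[69,1]]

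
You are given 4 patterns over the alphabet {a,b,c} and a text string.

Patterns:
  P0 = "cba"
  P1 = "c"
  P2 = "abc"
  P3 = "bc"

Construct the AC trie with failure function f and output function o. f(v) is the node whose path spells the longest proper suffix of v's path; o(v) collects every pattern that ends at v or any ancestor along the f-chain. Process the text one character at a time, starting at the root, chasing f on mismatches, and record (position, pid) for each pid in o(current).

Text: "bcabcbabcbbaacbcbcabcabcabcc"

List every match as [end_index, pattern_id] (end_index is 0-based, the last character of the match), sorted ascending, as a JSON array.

Build:
Trie nodes:
  n0 'ε': a→4 b→7 c→1
  n1 'c': b→2  ←P1
  n2 'cb': a→3
  n3 'cba': ·  ←P0
  n4 'a': b→5
  n5 'ab': c→6
  n6 'abc': ·  ←P2
  n7 'b': c→8
  n8 'bc': ·  ←P3

BFS fail/out derivation:
  n1('c'): parent n0 fail=0; on 'c' 0 → fail=0;  out {1}∪∅={1}
  n4('a'): parent n0 fail=0; on 'a' 0 → fail=0;  out ∅∪∅=∅
  n7('b'): parent n0 fail=0; on 'b' 0 → fail=0;  out ∅∪∅=∅
  n2('cb'): parent n1 fail=0; on 'b' 0 → fail=7;  out ∅∪∅=∅
  n5('ab'): parent n4 fail=0; on 'b' 0 → fail=7;  out ∅∪∅=∅
  n8('bc'): parent n7 fail=0; on 'c' 0 → fail=1;  out {3}∪{1}={1,3}
  n3('cba'): parent n2 fail=7; on 'a' 7→0 → fail=4;  out {0}∪∅={0}
  n6('abc'): parent n5 fail=7; on 'c' 7 → fail=8;  out {2}∪{1,3}={1,2,3}

Text stream:
i=0 'b': node 0→7
i=1 'c': node 7→8  → match P1@[1:1],P3@[0:1]
i=2 'a': node 8→4 (via fail)
i=3 'b': node 4→5
i=4 'c': node 5→6  → match P1@[4:4],P2@[2:4],P3@[3:4]
i=5 'b': node 6→2 (via fail)
i=6 'a': node 2→3  → match P0@[4:6]
i=7 'b': node 3→5 (via fail)
i=8 'c': node 5→6  → match P1@[8:8],P2@[6:8],P3@[7:8]
i=9 'b': node 6→2 (via fail)
i=10 'b': node 2→7 (via fail)
i=11 'a': node 7→4 (via fail)
i=12 'a': node 4→4 (via fail)
i=13 'c': node 4→1 (via fail)  → match P1@[13:13]
i=14 'b': node 1→2
i=15 'c': node 2→8 (via fail)  → match P1@[15:15],P3@[14:15]
i=16 'b': node 8→2 (via fail)
i=17 'c': node 2→8 (via fail)  → match P1@[17:17],P3@[16:17]
i=18 'a': node 8→4 (via fail)
i=19 'b': node 4→5
i=20 'c': node 5→6  → match P1@[20:20],P2@[18:20],P3@[19:20]
i=21 'a': node 6→4 (via fail)
i=22 'b': node 4→5
i=23 'c': node 5→6  → match P1@[23:23],P2@[21:23],P3@[22:23]
i=24 'a': node 6→4 (via fail)
i=25 'b': node 4→5
i=26 'c': node 5→6  → match P1@[26:26],P2@[24:26],P3@[25:26]
i=27 'c': node 6→1 (via fail)  → match P1@[27:27]

All matches (sorted): [[1,1],[1,3],[4,1],[4,2],[4,3],[6,0],[8,1],[8,2],[8,3],[13,1],[15,1],[15,3],[17,1],[17,3],[20,1],[20,2],[20,3],[23,1],[23,2],[23,3],[26,1],[26,2],[26,3],[27,1]]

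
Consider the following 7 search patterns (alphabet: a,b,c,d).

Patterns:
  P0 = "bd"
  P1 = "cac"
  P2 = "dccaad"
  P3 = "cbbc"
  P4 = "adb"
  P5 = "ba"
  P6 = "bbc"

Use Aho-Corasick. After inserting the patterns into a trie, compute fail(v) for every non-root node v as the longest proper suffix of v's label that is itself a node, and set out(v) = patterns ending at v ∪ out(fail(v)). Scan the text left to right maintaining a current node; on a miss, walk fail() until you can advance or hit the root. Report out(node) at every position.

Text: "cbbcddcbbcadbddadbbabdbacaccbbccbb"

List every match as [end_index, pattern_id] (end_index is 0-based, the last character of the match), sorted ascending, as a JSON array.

Build automaton:
Trie (insert patterns):
  0='ε' goto a→15 b→1 c→3 d→6
  1='b' goto a→18 b→19 d→2
  2='bd' goto ·  ←P0
  3='c' goto a→4 b→12
  4='ca' goto c→5
  5='cac' goto ·  ←P1
  6='d' goto c→7
  7='dc' goto c→8
  8='dcc' goto a→9
  9='dcca' goto a→10
  10='dccaa' goto d→11
  11='dccaad' goto ·  ←P2
  12='cb' goto b→13
  13='cbb' goto c→14
  14='cbbc' goto ·  ←P3
  15='a' goto d→16
  16='ad' goto b→17
  17='adb' goto ·  ←P4
  18='ba' goto ·  ←P5
  19='bb' goto c→20
  20='bbc' goto ·  ←P6

BFS fail/out derivation:
  fail(1) 'b': from fail(0)=0 chase 'b': 0 ⇒ 0;  out=∅∪out(0)=∅
  fail(3) 'c': from fail(0)=0 chase 'c': 0 ⇒ 0;  out=∅∪out(0)=∅
  fail(6) 'd': from fail(0)=0 chase 'd': 0 ⇒ 0;  out=∅∪out(0)=∅
  fail(15) 'a': from fail(0)=0 chase 'a': 0 ⇒ 0;  out=∅∪out(0)=∅
  fail(2) 'bd': from fail(1)=0 chase 'd': 0 ⇒ 6;  out={0}∪out(6)={0}
  fail(4) 'ca': from fail(3)=0 chase 'a': 0 ⇒ 15;  out=∅∪out(15)=∅
  fail(7) 'dc': from fail(6)=0 chase 'c': 0 ⇒ 3;  out=∅∪out(3)=∅
  fail(12) 'cb': from fail(3)=0 chase 'b': 0 ⇒ 1;  out=∅∪out(1)=∅
  fail(16) 'ad': from fail(15)=0 chase 'd': 0 ⇒ 6;  out=∅∪out(6)=∅
  fail(18) 'ba': from fail(1)=0 chase 'a': 0 ⇒ 15;  out={5}∪out(15)={5}
  fail(19) 'bb': from fail(1)=0 chase 'b': 0 ⇒ 1;  out=∅∪out(1)=∅
  fail(5) 'cac': from fail(4)=15 chase 'c': 15→0 ⇒ 3;  out={1}∪out(3)={1}
  fail(8) 'dcc': from fail(7)=3 chase 'c': 3→0 ⇒ 3;  out=∅∪out(3)=∅
  fail(13) 'cbb': from fail(12)=1 chase 'b': 1 ⇒ 19;  out=∅∪out(19)=∅
  fail(17) 'adb': from fail(16)=6 chase 'b': 6→0 ⇒ 1;  out={4}∪out(1)={4}
  fail(20) 'bbc': from fail(19)=1 chase 'c': 1→0 ⇒ 3;  out={6}∪out(3)={6}
  fail(9) 'dcca': from fail(8)=3 chase 'a': 3 ⇒ 4;  out=∅∪out(4)=∅
  fail(14) 'cbbc': from fail(13)=19 chase 'c': 19 ⇒ 20;  out={3}∪out(20)={3,6}
  fail(10) 'dccaa': from fail(9)=4 chase 'a': 4→15→0 ⇒ 15;  out=∅∪out(15)=∅
  fail(11) 'dccaad': from fail(10)=15 chase 'd': 15 ⇒ 16;  out={2}∪out(16)={2}

Run:
[0] read 'c'  n0⇒n3
[1] read 'b'  n3⇒n12
[2] read 'b'  n12⇒n13
[3] read 'c'  n13⇒n14  ** P3@[0:3],P6@[1:3]
[4] read 'd'  n14⇒n6 ·f
[5] read 'd'  n6⇒n6 ·f
[6] read 'c'  n6⇒n7
[7] read 'b'  n7⇒n12 ·f
[8] read 'b'  n12⇒n13
[9] read 'c'  n13⇒n14  ** P3@[6:9],P6@[7:9]
[10] read 'a'  n14⇒n4 ·f
[11] read 'd'  n4⇒n16 ·f
[12] read 'b'  n16⇒n17  ** P4@[10:12]
[13] read 'd'  n17⇒n2 ·f  ** P0@[12:13]
[14] read 'd'  n2⇒n6 ·f
[15] read 'a'  n6⇒n15 ·f
[16] read 'd'  n15⇒n16
[17] read 'b'  n16⇒n17  ** P4@[15:17]
[18] read 'b'  n17⇒n19 ·f
[19] read 'a'  n19⇒n18 ·f  ** P5@[18:19]
[20] read 'b'  n18⇒n1 ·f
[21] read 'd'  n1⇒n2  ** P0@[20:21]
[22] read 'b'  n2⇒n1 ·f
[23] read 'a'  n1⇒n18  ** P5@[22:23]
[24] read 'c'  n18⇒n3 ·f
[25] read 'a'  n3⇒n4
[26] read 'c'  n4⇒n5  ** P1@[24:26]
[27] read 'c'  n5⇒n3 ·f
[28] read 'b'  n3⇒n12
[29] read 'b'  n12⇒n13
[30] read 'c'  n13⇒n14  ** P3@[27:30],P6@[28:30]
[31] read 'c'  n14⇒n3 ·f
[32] read 'b'  n3⇒n12
[33] read 'b'  n12⇒n13

All matches (sorted): [[3,3],[3,6],[9,3],[9,6],[12,4],[13,0],[17,4],[19,5],[21,0],[23,5],[26,1],[30,3],[30,6]]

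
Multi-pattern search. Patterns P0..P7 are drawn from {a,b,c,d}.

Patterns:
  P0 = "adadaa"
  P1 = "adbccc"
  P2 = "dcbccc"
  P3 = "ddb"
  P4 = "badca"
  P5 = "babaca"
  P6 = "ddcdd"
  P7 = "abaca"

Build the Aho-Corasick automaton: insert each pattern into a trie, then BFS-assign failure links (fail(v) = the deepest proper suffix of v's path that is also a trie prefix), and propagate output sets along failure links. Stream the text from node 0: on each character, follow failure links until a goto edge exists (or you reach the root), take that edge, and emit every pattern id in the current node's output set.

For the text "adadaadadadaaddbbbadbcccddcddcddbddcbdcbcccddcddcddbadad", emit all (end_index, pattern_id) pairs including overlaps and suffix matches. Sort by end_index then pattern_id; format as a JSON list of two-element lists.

Build automaton:
Trie (insert patterns):
  n0 'ε': a→1 b→19 d→11
  n1 'a': b→31 d→2
  n2 'ad': a→3 b→7
  n3 'ada': d→4
  n4 'adad': a→5
  n5 'adada': a→6
  n6 'adadaa': ·  [P0 ends]
  n7 'adb': c→8
  n8 'adbc': c→9
  n9 'adbcc': c→10
  n10 'adbccc': ·  [P1 ends]
  n11 'd': c→12 d→17
  n12 'dc': b→13
  n13 'dcb': c→14
  n14 'dcbc': c→15
  n15 'dcbcc': c→16
  n16 'dcbccc': ·  [P2 ends]
  n17 'dd': b→18 c→28
  n18 'ddb': ·  [P3 ends]
  n19 'b': a→20
  n20 'ba': b→24 d→21
  n21 'bad': c→22
  n22 'badc': a→23
  n23 'badca': ·  [P4 ends]
  n24 'bab': a→25
  n25 'baba': c→26
  n26 'babac': a→27
  n27 'babaca': ·  [P5 ends]
  n28 'ddc': d→29
  n29 'ddcd': d→30
  n30 'ddcdd': ·  [P6 ends]
  n31 'ab': a→32
  n32 'aba': c→33
  n33 'abac': a→34
  n34 'abaca': ·  [P7 ends]

BFS fail/out derivation:
  fail(1) 'a': from fail(0)=0 chase 'a': 0 ⇒ 0;  out=∅∪out(0)=∅
  fail(11) 'd': from fail(0)=0 chase 'd': 0 ⇒ 0;  out=∅∪out(0)=∅
  fail(19) 'b': from fail(0)=0 chase 'b': 0 ⇒ 0;  out=∅∪out(0)=∅
  fail(2) 'ad': from fail(1)=0 chase 'd': 0 ⇒ 11;  out=∅∪out(11)=∅
  fail(12) 'dc': from fail(11)=0 chase 'c': 0 ⇒ 0;  out=∅∪out(0)=∅
  fail(17) 'dd': from fail(11)=0 chase 'd': 0 ⇒ 11;  out=∅∪out(11)=∅
  fail(20) 'ba': from fail(19)=0 chase 'a': 0 ⇒ 1;  out=∅∪out(1)=∅
  fail(31) 'ab': from fail(1)=0 chase 'b': 0 ⇒ 19;  out=∅∪out(19)=∅
  fail(3) 'ada': from fail(2)=11 chase 'a': 11→0 ⇒ 1;  out=∅∪out(1)=∅
  fail(7) 'adb': from fail(2)=11 chase 'b': 11→0 ⇒ 19;  out=∅∪out(19)=∅
  fail(13) 'dcb': from fail(12)=0 chase 'b': 0 ⇒ 19;  out=∅∪out(19)=∅
  fail(18) 'ddb': from fail(17)=11 chase 'b': 11→0 ⇒ 19;  out={3}∪out(19)={3}
  fail(21) 'bad': from fail(20)=1 chase 'd': 1 ⇒ 2;  out=∅∪out(2)=∅
  fail(24) 'bab': from fail(20)=1 chase 'b': 1 ⇒ 31;  out=∅∪out(31)=∅
  fail(28) 'ddc': from fail(17)=11 chase 'c': 11 ⇒ 12;  out=∅∪out(12)=∅
  fail(32) 'aba': from fail(31)=19 chase 'a': 19 ⇒ 20;  out=∅∪out(20)=∅
  fail(4) 'adad': from fail(3)=1 chase 'd': 1 ⇒ 2;  out=∅∪out(2)=∅
  fail(8) 'adbc': from fail(7)=19 chase 'c': 19→0 ⇒ 0;  out=∅∪out(0)=∅
  fail(14) 'dcbc': from fail(13)=19 chase 'c': 19→0 ⇒ 0;  out=∅∪out(0)=∅
  fail(22) 'badc': from fail(21)=2 chase 'c': 2→11 ⇒ 12;  out=∅∪out(12)=∅
  fail(25) 'baba': from fail(24)=31 chase 'a': 31 ⇒ 32;  out=∅∪out(32)=∅
  fail(29) 'ddcd': from fail(28)=12 chase 'd': 12→0 ⇒ 11;  out=∅∪out(11)=∅
  fail(33) 'abac': from fail(32)=20 chase 'c': 20→1→0 ⇒ 0;  out=∅∪out(0)=∅
  fail(5) 'adada': from fail(4)=2 chase 'a': 2 ⇒ 3;  out=∅∪out(3)=∅
  fail(9) 'adbcc': from fail(8)=0 chase 'c': 0 ⇒ 0;  out=∅∪out(0)=∅
  fail(15) 'dcbcc': from fail(14)=0 chase 'c': 0 ⇒ 0;  out=∅∪out(0)=∅
  fail(23) 'badca': from fail(22)=12 chase 'a': 12→0 ⇒ 1;  out={4}∪out(1)={4}
  fail(26) 'babac': from fail(25)=32 chase 'c': 32 ⇒ 33;  out=∅∪out(33)=∅
  fail(30) 'ddcdd': from fail(29)=11 chase 'd': 11 ⇒ 17;  out={6}∪out(17)={6}
  fail(34) 'abaca': from fail(33)=0 chase 'a': 0 ⇒ 1;  out={7}∪out(1)={7}
  fail(6) 'adadaa': from fail(5)=3 chase 'a': 3→1→0 ⇒ 1;  out={0}∪out(1)={0}
  fail(10) 'adbccc': from fail(9)=0 chase 'c': 0 ⇒ 0;  out={1}∪out(0)={1}
  fail(16) 'dcbccc': from fail(15)=0 chase 'c': 0 ⇒ 0;  out={2}∪out(0)={2}
  fail(27) 'babaca': from fail(26)=33 chase 'a': 33 ⇒ 34;  out={5}∪out(34)={5,7}

Run:
pos 0 'a': at 1
pos 1 'd': at 2
pos 2 'a': at 3
pos 3 'd': at 4
pos 4 'a': at 5
pos 5 'a': at 6  → match P0@[0:5]
pos 6 'd': at 2 ·f
pos 7 'a': at 3
pos 8 'd': at 4
pos 9 'a': at 5
pos 10 'd': at 4 ·f
pos 11 'a': at 5
pos 12 'a': at 6  → match P0@[7:12]
pos 13 'd': at 2 ·f
pos 14 'd': at 17 ·f
pos 15 'b': at 18  → match P3@[13:15]
pos 16 'b': at 19 ·f
pos 17 'b': at 19 ·f
pos 18 'a': at 20
pos 19 'd': at 21
pos 20 'b': at 7 ·f
pos 21 'c': at 8
pos 22 'c': at 9
pos 23 'c': at 10  → match P1@[18:23]
pos 24 'd': at 11 ·f
pos 25 'd': at 17
pos 26 'c': at 28
pos 27 'd': at 29
pos 28 'd': at 30  → match P6@[24:28]
pos 29 'c': at 28 ·f
pos 30 'd': at 29
pos 31 'd': at 30  → match P6@[27:31]
pos 32 'b': at 18 ·f  → match P3@[30:32]
pos 33 'd': at 11 ·f
pos 34 'd': at 17
pos 35 'c': at 28
pos 36 'b': at 13 ·f
pos 37 'd': at 11 ·f
pos 38 'c': at 12
pos 39 'b': at 13
pos 40 'c': at 14
pos 41 'c': at 15
pos 42 'c': at 16  → match P2@[37:42]
pos 43 'd': at 11 ·f
pos 44 'd': at 17
pos 45 'c': at 28
pos 46 'd': at 29
pos 47 'd': at 30  → match P6@[43:47]
pos 48 'c': at 28 ·f
pos 49 'd': at 29
pos 50 'd': at 30  → match P6@[46:50]
pos 51 'b': at 18 ·f  → match P3@[49:51]
pos 52 'a': at 20 ·f
pos 53 'd': at 21
pos 54 'a': at 3 ·f
pos 55 'd': at 4

All matches (sorted): [[5,0],[12,0],[15,3],[23,1],[28,6],[31,6],[32,3],[42,2],[47,6],[50,6],[51,3]]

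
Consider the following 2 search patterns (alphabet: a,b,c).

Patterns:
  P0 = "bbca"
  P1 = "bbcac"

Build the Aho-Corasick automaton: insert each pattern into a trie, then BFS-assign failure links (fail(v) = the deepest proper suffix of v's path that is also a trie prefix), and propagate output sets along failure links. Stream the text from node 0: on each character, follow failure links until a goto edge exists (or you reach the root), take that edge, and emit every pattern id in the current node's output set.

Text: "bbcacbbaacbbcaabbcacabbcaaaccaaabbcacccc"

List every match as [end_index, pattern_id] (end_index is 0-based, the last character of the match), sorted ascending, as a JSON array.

Build:
Trie nodes:
  n0 'ε': b→1
  n1 'b': b→2
  n2 'bb': c→3
  n3 'bbc': a→4
  n4 'bbca': c→5  [P0 ends]
  n5 'bbcac': ·  [P1 ends]

BFS fail/out derivation:
  n1('b'): parent n0 fail=0; on 'b' 0 → fail=0;  out ∅∪∅=∅
  n2('bb'): parent n1 fail=0; on 'b' 0 → fail=1;  out ∅∪∅=∅
  n3('bbc'): parent n2 fail=1; on 'c' 1→0 → fail=0;  out ∅∪∅=∅
  n4('bbca'): parent n3 fail=0; on 'a' 0 → fail=0;  out {0}∪∅={0}
  n5('bbcac'): parent n4 fail=0; on 'c' 0 → fail=0;  out {1}∪∅={1}

Text stream:
pos 0 'b': at 1
pos 1 'b': at 2
pos 2 'c': at 3
pos 3 'a': at 4  ** P0@[0:3]
pos 4 'c': at 5  ** P1@[0:4]
pos 5 'b': at 1 ·f
pos 6 'b': at 2
pos 7 'a': at 0 ·f
pos 8 'a': at 0
pos 9 'c': at 0
pos 10 'b': at 1
pos 11 'b': at 2
pos 12 'c': at 3
pos 13 'a': at 4  ** P0@[10:13]
pos 14 'a': at 0 ·f
pos 15 'b': at 1
pos 16 'b': at 2
pos 17 'c': at 3
pos 18 'a': at 4  ** P0@[15:18]
pos 19 'c': at 5  ** P1@[15:19]
pos 20 'a': at 0 ·f
pos 21 'b': at 1
pos 22 'b': at 2
pos 23 'c': at 3
pos 24 'a': at 4  ** P0@[21:24]
pos 25 'a': at 0 ·f
pos 26 'a': at 0
pos 27 'c': at 0
pos 28 'c': at 0
pos 29 'a': at 0
pos 30 'a': at 0
pos 31 'a': at 0
pos 32 'b': at 1
pos 33 'b': at 2
pos 34 'c': at 3
pos 35 'a': at 4  ** P0@[32:35]
pos 36 'c': at 5  ** P1@[32:36]
pos 37 'c': at 0 ·f
pos 38 'c': at 0
pos 39 'c': at 0

All matches (sorted): [[3,0],[4,1],[13,0],[18,0],[19,1],[24,0],[35,0],[36,1]]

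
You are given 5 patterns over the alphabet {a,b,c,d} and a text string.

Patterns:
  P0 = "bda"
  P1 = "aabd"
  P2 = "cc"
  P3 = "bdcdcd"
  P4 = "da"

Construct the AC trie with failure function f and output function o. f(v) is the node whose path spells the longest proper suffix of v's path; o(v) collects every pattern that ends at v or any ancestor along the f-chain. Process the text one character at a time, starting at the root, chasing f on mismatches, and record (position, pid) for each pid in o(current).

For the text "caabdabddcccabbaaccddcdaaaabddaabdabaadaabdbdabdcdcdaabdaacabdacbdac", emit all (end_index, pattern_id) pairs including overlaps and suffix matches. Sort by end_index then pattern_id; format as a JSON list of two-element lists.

Construct AC machine:
Trie (insert patterns):
  0='ε' goto a→4 b→1 c→8 d→14
  1='b' goto d→2
  2='bd' goto a→3 c→10
  3='bda' goto ·  [P0 ends]
  4='a' goto a→5
  5='aa' goto b→6
  6='aab' goto d→7
  7='aabd' goto ·  [P1 ends]
  8='c' goto c→9
  9='cc' goto ·  [P2 ends]
  10='bdc' goto d→11
  11='bdcd' goto c→12
  12='bdcdc' goto d→13
  13='bdcdcd' goto ·  [P3 ends]
  14='d' goto a→15
  15='da' goto ·  [P4 ends]

BFS fail/out derivation:
  n1('b'): parent n0 fail=0; on 'b' 0 → fail=0;  out ∅∪∅=∅
  n4('a'): parent n0 fail=0; on 'a' 0 → fail=0;  out ∅∪∅=∅
  n8('c'): parent n0 fail=0; on 'c' 0 → fail=0;  out ∅∪∅=∅
  n14('d'): parent n0 fail=0; on 'd' 0 → fail=0;  out ∅∪∅=∅
  n2('bd'): parent n1 fail=0; on 'd' 0 → fail=14;  out ∅∪∅=∅
  n5('aa'): parent n4 fail=0; on 'a' 0 → fail=4;  out ∅∪∅=∅
  n9('cc'): parent n8 fail=0; on 'c' 0 → fail=8;  out {2}∪∅={2}
  n15('da'): parent n14 fail=0; on 'a' 0 → fail=4;  out {4}∪∅={4}
  n3('bda'): parent n2 fail=14; on 'a' 14 → fail=15;  out {0}∪{4}={0,4}
  n6('aab'): parent n5 fail=4; on 'b' 4→0 → fail=1;  out ∅∪∅=∅
  n10('bdc'): parent n2 fail=14; on 'c' 14→0 → fail=8;  out ∅∪∅=∅
  n7('aabd'): parent n6 fail=1; on 'd' 1 → fail=2;  out {1}∪∅={1}
  n11('bdcd'): parent n10 fail=8; on 'd' 8→0 → fail=14;  out ∅∪∅=∅
  n12('bdcdc'): parent n11 fail=14; on 'c' 14→0 → fail=8;  out ∅∪∅=∅
  n13('bdcdcd'): parent n12 fail=8; on 'd' 8→0 → fail=14;  out {3}∪∅={3}

Run:
[0] read 'c'  n0⇒n8
[1] read 'a'  n8⇒n4 (fail-walked)
[2] read 'a'  n4⇒n5
[3] read 'b'  n5⇒n6
[4] read 'd'  n6⇒n7  emit P1@[1:4]
[5] read 'a'  n7⇒n3 (fail-walked)  emit P0@[3:5],P4@[4:5]
[6] read 'b'  n3⇒n1 (fail-walked)
[7] read 'd'  n1⇒n2
[8] read 'd'  n2⇒n14 (fail-walked)
[9] read 'c'  n14⇒n8 (fail-walked)
[10] read 'c'  n8⇒n9  emit P2@[9:10]
[11] read 'c'  n9⇒n9 (fail-walked)  emit P2@[10:11]
[12] read 'a'  n9⇒n4 (fail-walked)
[13] read 'b'  n4⇒n1 (fail-walked)
[14] read 'b'  n1⇒n1 (fail-walked)
[15] read 'a'  n1⇒n4 (fail-walked)
[16] read 'a'  n4⇒n5
[17] read 'c'  n5⇒n8 (fail-walked)
[18] read 'c'  n8⇒n9  emit P2@[17:18]
[19] read 'd'  n9⇒n14 (fail-walked)
[20] read 'd'  n14⇒n14 (fail-walked)
[21] read 'c'  n14⇒n8 (fail-walked)
[22] read 'd'  n8⇒n14 (fail-walked)
[23] read 'a'  n14⇒n15  emit P4@[22:23]
[24] read 'a'  n15⇒n5 (fail-walked)
[25] read 'a'  n5⇒n5 (fail-walked)
[26] read 'a'  n5⇒n5 (fail-walked)
[27] read 'b'  n5⇒n6
[28] read 'd'  n6⇒n7  emit P1@[25:28]
[29] read 'd'  n7⇒n14 (fail-walked)
[30] read 'a'  n14⇒n15  emit P4@[29:30]
[31] read 'a'  n15⇒n5 (fail-walked)
[32] read 'b'  n5⇒n6
[33] read 'd'  n6⇒n7  emit P1@[30:33]
[34] read 'a'  n7⇒n3 (fail-walked)  emit P0@[32:34],P4@[33:34]
[35] read 'b'  n3⇒n1 (fail-walked)
[36] read 'a'  n1⇒n4 (fail-walked)
[37] read 'a'  n4⇒n5
[38] read 'd'  n5⇒n14 (fail-walked)
[39] read 'a'  n14⇒n15  emit P4@[38:39]
[40] read 'a'  n15⇒n5 (fail-walked)
[41] read 'b'  n5⇒n6
[42] read 'd'  n6⇒n7  emit P1@[39:42]
[43] read 'b'  n7⇒n1 (fail-walked)
[44] read 'd'  n1⇒n2
[45] read 'a'  n2⇒n3  emit P0@[43:45],P4@[44:45]
[46] read 'b'  n3⇒n1 (fail-walked)
[47] read 'd'  n1⇒n2
[48] read 'c'  n2⇒n10
[49] read 'd'  n10⇒n11
[50] read 'c'  n11⇒n12
[51] read 'd'  n12⇒n13  emit P3@[46:51]
[52] read 'a'  n13⇒n15 (fail-walked)  emit P4@[51:52]
[53] read 'a'  n15⇒n5 (fail-walked)
[54] read 'b'  n5⇒n6
[55] read 'd'  n6⇒n7  emit P1@[52:55]
[56] read 'a'  n7⇒n3 (fail-walked)  emit P0@[54:56],P4@[55:56]
[57] read 'a'  n3⇒n5 (fail-walked)
[58] read 'c'  n5⇒n8 (fail-walked)
[59] read 'a'  n8⇒n4 (fail-walked)
[60] read 'b'  n4⇒n1 (fail-walked)
[61] read 'd'  n1⇒n2
[62] read 'a'  n2⇒n3  emit P0@[60:62],P4@[61:62]
[63] read 'c'  n3⇒n8 (fail-walked)
[64] read 'b'  n8⇒n1 (fail-walked)
[65] read 'd'  n1⇒n2
[66] read 'a'  n2⇒n3  emit P0@[64:66],P4@[65:66]
[67] read 'c'  n3⇒n8 (fail-walked)

All matches (sorted): [[4,1],[5,0],[5,4],[10,2],[11,2],[18,2],[23,4],[28,1],[30,4],[33,1],[34,0],[34,4],[39,4],[42,1],[45,0],[45,4],[51,3],[52,4],[55,1],[56,0],[56,4],[62,0],[62,4],[66,0],[66,4]]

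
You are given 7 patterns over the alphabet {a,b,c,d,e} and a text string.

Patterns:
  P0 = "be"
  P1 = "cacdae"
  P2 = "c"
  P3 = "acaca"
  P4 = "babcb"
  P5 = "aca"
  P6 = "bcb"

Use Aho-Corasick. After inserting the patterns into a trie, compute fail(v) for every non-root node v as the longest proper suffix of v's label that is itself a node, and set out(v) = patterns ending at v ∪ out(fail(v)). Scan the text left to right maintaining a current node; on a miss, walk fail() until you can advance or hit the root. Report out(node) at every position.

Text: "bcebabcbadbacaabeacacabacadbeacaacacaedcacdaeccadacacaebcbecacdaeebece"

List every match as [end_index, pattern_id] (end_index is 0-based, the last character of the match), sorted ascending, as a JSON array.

Build automaton:
Trie nodes:
  n0 'ε': a→9 b→1 c→3
  n1 'b': a→14 c→18 e→2
  n2 'be': ·  ←P0
  n3 'c': a→4  ←P2
  n4 'ca': c→5
  n5 'cac': d→6
  n6 'cacd': a→7
  n7 'cacda': e→8
  n8 'cacdae': ·  ←P1
  n9 'a': c→10
  n10 'ac': a→11
  n11 'aca': c→12  ←P5
  n12 'acac': a→13
  n13 'acaca': ·  ←P3
  n14 'ba': b→15
  n15 'bab': c→16
  n16 'babc': b→17
  n17 'babcb': ·  ←P4
  n18 'bc': b→19
  n19 'bcb': ·  ←P6

Failure links (BFS by depth):
  n1('b'): parent n0 fail=0; on 'b' 0 → fail=0;  out ∅∪∅=∅
  n3('c'): parent n0 fail=0; on 'c' 0 → fail=0;  out {2}∪∅={2}
  n9('a'): parent n0 fail=0; on 'a' 0 → fail=0;  out ∅∪∅=∅
  n2('be'): parent n1 fail=0; on 'e' 0 → fail=0;  out {0}∪∅={0}
  n4('ca'): parent n3 fail=0; on 'a' 0 → fail=9;  out ∅∪∅=∅
  n10('ac'): parent n9 fail=0; on 'c' 0 → fail=3;  out ∅∪{2}={2}
  n14('ba'): parent n1 fail=0; on 'a' 0 → fail=9;  out ∅∪∅=∅
  n18('bc'): parent n1 fail=0; on 'c' 0 → fail=3;  out ∅∪{2}={2}
  n5('cac'): parent n4 fail=9; on 'c' 9 → fail=10;  out ∅∪{2}={2}
  n11('aca'): parent n10 fail=3; on 'a' 3 → fail=4;  out {5}∪∅={5}
  n15('bab'): parent n14 fail=9; on 'b' 9→0 → fail=1;  out ∅∪∅=∅
  n19('bcb'): parent n18 fail=3; on 'b' 3→0 → fail=1;  out {6}∪∅={6}
  n6('cacd'): parent n5 fail=10; on 'd' 10→3→0 → fail=0;  out ∅∪∅=∅
  n12('acac'): parent n11 fail=4; on 'c' 4 → fail=5;  out ∅∪{2}={2}
  n16('babc'): parent n15 fail=1; on 'c' 1 → fail=18;  out ∅∪{2}={2}
  n7('cacda'): parent n6 fail=0; on 'a' 0 → fail=9;  out ∅∪∅=∅
  n13('acaca'): parent n12 fail=5; on 'a' 5→10 → fail=11;  out {3}∪{5}={3,5}
  n17('babcb'): parent n16 fail=18; on 'b' 18 → fail=19;  out {4}∪{6}={4,6}
  n8('cacdae'): parent n7 fail=9; on 'e' 9→0 → fail=0;  out {1}∪∅={1}

Scan:
pos 0 'b': at 1
pos 1 'c': at 18  ** P2@[1:1]
pos 2 'e': at 0 ·f
pos 3 'b': at 1
pos 4 'a': at 14
pos 5 'b': at 15
pos 6 'c': at 16  ** P2@[6:6]
pos 7 'b': at 17  ** P4@[3:7],P6@[5:7]
pos 8 'a': at 14 ·f
pos 9 'd': at 0 ·f
pos 10 'b': at 1
pos 11 'a': at 14
pos 12 'c': at 10 ·f  ** P2@[12:12]
pos 13 'a': at 11  ** P5@[11:13]
pos 14 'a': at 9 ·f
pos 15 'b': at 1 ·f
pos 16 'e': at 2  ** P0@[15:16]
pos 17 'a': at 9 ·f
pos 18 'c': at 10  ** P2@[18:18]
pos 19 'a': at 11  ** P5@[17:19]
pos 20 'c': at 12  ** P2@[20:20]
pos 21 'a': at 13  ** P3@[17:21],P5@[19:21]
pos 22 'b': at 1 ·f
pos 23 'a': at 14
pos 24 'c': at 10 ·f  ** P2@[24:24]
pos 25 'a': at 11  ** P5@[23:25]
pos 26 'd': at 0 ·f
pos 27 'b': at 1
pos 28 'e': at 2  ** P0@[27:28]
pos 29 'a': at 9 ·f
pos 30 'c': at 10  ** P2@[30:30]
pos 31 'a': at 11  ** P5@[29:31]
pos 32 'a': at 9 ·f
pos 33 'c': at 10  ** P2@[33:33]
pos 34 'a': at 11  ** P5@[32:34]
pos 35 'c': at 12  ** P2@[35:35]
pos 36 'a': at 13  ** P3@[32:36],P5@[34:36]
pos 37 'e': at 0 ·f
pos 38 'd': at 0
pos 39 'c': at 3  ** P2@[39:39]
pos 40 'a': at 4
pos 41 'c': at 5  ** P2@[41:41]
pos 42 'd': at 6
pos 43 'a': at 7
pos 44 'e': at 8  ** P1@[39:44]
pos 45 'c': at 3 ·f  ** P2@[45:45]
pos 46 'c': at 3 ·f  ** P2@[46:46]
pos 47 'a': at 4
pos 48 'd': at 0 ·f
pos 49 'a': at 9
pos 50 'c': at 10  ** P2@[50:50]
pos 51 'a': at 11  ** P5@[49:51]
pos 52 'c': at 12  ** P2@[52:52]
pos 53 'a': at 13  ** P3@[49:53],P5@[51:53]
pos 54 'e': at 0 ·f
pos 55 'b': at 1
pos 56 'c': at 18  ** P2@[56:56]
pos 57 'b': at 19  ** P6@[55:57]
pos 58 'e': at 2 ·f  ** P0@[57:58]
pos 59 'c': at 3 ·f  ** P2@[59:59]
pos 60 'a': at 4
pos 61 'c': at 5  ** P2@[61:61]
pos 62 'd': at 6
pos 63 'a': at 7
pos 64 'e': at 8  ** P1@[59:64]
pos 65 'e': at 0 ·f
pos 66 'b': at 1
pos 67 'e': at 2  ** P0@[66:67]
pos 68 'c': at 3 ·f  ** P2@[68:68]
pos 69 'e': at 0 ·f

Matches: [[1,2],[6,2],[7,4],[7,6],[12,2],[13,5],[16,0],[18,2],[19,5],[20,2],[21,3],[21,5],[24,2],[25,5],[28,0],[30,2],[31,5],[33,2],[34,5],[35,2],[36,3],[36,5],[39,2],[41,2],[44,1],[45,2],[46,2],[50,2],[51,5],[52,2],[53,3],[53,5],[56,2],[57,6],[58,0],[59,2],[61,2],[64,1],[67,0],[68,2]]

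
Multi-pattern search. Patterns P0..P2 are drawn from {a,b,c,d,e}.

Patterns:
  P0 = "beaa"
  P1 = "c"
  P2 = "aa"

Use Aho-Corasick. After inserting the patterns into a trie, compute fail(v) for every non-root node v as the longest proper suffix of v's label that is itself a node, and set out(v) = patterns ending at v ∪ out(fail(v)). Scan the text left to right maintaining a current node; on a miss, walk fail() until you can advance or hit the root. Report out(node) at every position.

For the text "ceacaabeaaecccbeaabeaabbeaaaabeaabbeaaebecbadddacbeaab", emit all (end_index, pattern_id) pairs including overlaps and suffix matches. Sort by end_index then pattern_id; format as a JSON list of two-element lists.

Construct AC machine:
Trie nodes:
  n0 'ε': a→6 b→1 c→5
  n1 'b': e→2
  n2 'be': a→3
  n3 'bea': a→4
  n4 'beaa': ·  [P0 ends]
  n5 'c': ·  [P1 ends]
  n6 'a': a→7
  n7 'aa': ·  [P2 ends]

Failure links (BFS by depth):
  fail(1) 'b': from fail(0)=0 chase 'b': 0 ⇒ 0;  out=∅∪out(0)=∅
  fail(5) 'c': from fail(0)=0 chase 'c': 0 ⇒ 0;  out={1}∪out(0)={1}
  fail(6) 'a': from fail(0)=0 chase 'a': 0 ⇒ 0;  out=∅∪out(0)=∅
  fail(2) 'be': from fail(1)=0 chase 'e': 0 ⇒ 0;  out=∅∪out(0)=∅
  fail(7) 'aa': from fail(6)=0 chase 'a': 0 ⇒ 6;  out={2}∪out(6)={2}
  fail(3) 'bea': from fail(2)=0 chase 'a': 0 ⇒ 6;  out=∅∪out(6)=∅
  fail(4) 'beaa': from fail(3)=6 chase 'a': 6 ⇒ 7;  out={0}∪out(7)={0,2}

Scan:
pos 0 'c': at 5  ** P1@[0:0]
pos 1 'e': at 0 (fail-walked)
pos 2 'a': at 6
pos 3 'c': at 5 (fail-walked)  ** P1@[3:3]
pos 4 'a': at 6 (fail-walked)
pos 5 'a': at 7  ** P2@[4:5]
pos 6 'b': at 1 (fail-walked)
pos 7 'e': at 2
pos 8 'a': at 3
pos 9 'a': at 4  ** P0@[6:9],P2@[8:9]
pos 10 'e': at 0 (fail-walked)
pos 11 'c': at 5  ** P1@[11:11]
pos 12 'c': at 5 (fail-walked)  ** P1@[12:12]
pos 13 'c': at 5 (fail-walked)  ** P1@[13:13]
pos 14 'b': at 1 (fail-walked)
pos 15 'e': at 2
pos 16 'a': at 3
pos 17 'a': at 4  ** P0@[14:17],P2@[16:17]
pos 18 'b': at 1 (fail-walked)
pos 19 'e': at 2
pos 20 'a': at 3
pos 21 'a': at 4  ** P0@[18:21],P2@[20:21]
pos 22 'b': at 1 (fail-walked)
pos 23 'b': at 1 (fail-walked)
pos 24 'e': at 2
pos 25 'a': at 3
pos 26 'a': at 4  ** P0@[23:26],P2@[25:26]
pos 27 'a': at 7 (fail-walked)  ** P2@[26:27]
pos 28 'a': at 7 (fail-walked)  ** P2@[27:28]
pos 29 'b': at 1 (fail-walked)
pos 30 'e': at 2
pos 31 'a': at 3
pos 32 'a': at 4  ** P0@[29:32],P2@[31:32]
pos 33 'b': at 1 (fail-walked)
pos 34 'b': at 1 (fail-walked)
pos 35 'e': at 2
pos 36 'a': at 3
pos 37 'a': at 4  ** P0@[34:37],P2@[36:37]
pos 38 'e': at 0 (fail-walked)
pos 39 'b': at 1
pos 40 'e': at 2
pos 41 'c': at 5 (fail-walked)  ** P1@[41:41]
pos 42 'b': at 1 (fail-walked)
pos 43 'a': at 6 (fail-walked)
pos 44 'd': at 0 (fail-walked)
pos 45 'd': at 0
pos 46 'd': at 0
pos 47 'a': at 6
pos 48 'c': at 5 (fail-walked)  ** P1@[48:48]
pos 49 'b': at 1 (fail-walked)
pos 50 'e': at 2
pos 51 'a': at 3
pos 52 'a': at 4  ** P0@[49:52],P2@[51:52]
pos 53 'b': at 1 (fail-walked)

Matches: [[0,1],[3,1],[5,2],[9,0],[9,2],[11,1],[12,1],[13,1],[17,0],[17,2],[21,0],[21,2],[26,0],[26,2],[27,2],[28,2],[32,0],[32,2],[37,0],[37,2],[41,1],[48,1],[52,0],[52,2]]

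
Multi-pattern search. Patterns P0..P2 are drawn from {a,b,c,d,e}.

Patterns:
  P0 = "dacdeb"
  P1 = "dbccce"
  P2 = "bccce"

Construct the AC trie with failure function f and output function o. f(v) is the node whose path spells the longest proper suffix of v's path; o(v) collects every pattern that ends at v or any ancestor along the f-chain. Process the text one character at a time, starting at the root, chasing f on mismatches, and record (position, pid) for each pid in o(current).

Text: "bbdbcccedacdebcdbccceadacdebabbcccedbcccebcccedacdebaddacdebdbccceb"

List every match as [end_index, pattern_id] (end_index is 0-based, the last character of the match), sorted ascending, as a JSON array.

Build automaton:
Trie (insert patterns):
  0='ε' goto b→12 d→1
  1='d' goto a→2 b→7
  2='da' goto c→3
  3='dac' goto d→4
  4='dacd' goto e→5
  5='dacde' goto b→6
  6='dacdeb' goto ·  ←P0
  7='db' goto c→8
  8='dbc' goto c→9
  9='dbcc' goto c→10
  10='dbccc' goto e→11
  11='dbccce' goto ·  ←P1
  12='b' goto c→13
  13='bc' goto c→14
  14='bcc' goto c→15
  15='bccc' goto e→16
  16='bccce' goto ·  ←P2

Failure links (BFS by depth):
  n1('d'): parent n0 fail=0; on 'd' 0 → fail=0;  out ∅∪∅=∅
  n12('b'): parent n0 fail=0; on 'b' 0 → fail=0;  out ∅∪∅=∅
  n2('da'): parent n1 fail=0; on 'a' 0 → fail=0;  out ∅∪∅=∅
  n7('db'): parent n1 fail=0; on 'b' 0 → fail=12;  out ∅∪∅=∅
  n13('bc'): parent n12 fail=0; on 'c' 0 → fail=0;  out ∅∪∅=∅
  n3('dac'): parent n2 fail=0; on 'c' 0 → fail=0;  out ∅∪∅=∅
  n8('dbc'): parent n7 fail=12; on 'c' 12 → fail=13;  out ∅∪∅=∅
  n14('bcc'): parent n13 fail=0; on 'c' 0 → fail=0;  out ∅∪∅=∅
  n4('dacd'): parent n3 fail=0; on 'd' 0 → fail=1;  out ∅∪∅=∅
  n9('dbcc'): parent n8 fail=13; on 'c' 13 → fail=14;  out ∅∪∅=∅
  n15('bccc'): parent n14 fail=0; on 'c' 0 → fail=0;  out ∅∪∅=∅
  n5('dacde'): parent n4 fail=1; on 'e' 1→0 → fail=0;  out ∅∪∅=∅
  n10('dbccc'): parent n9 fail=14; on 'c' 14 → fail=15;  out ∅∪∅=∅
  n16('bccce'): parent n15 fail=0; on 'e' 0 → fail=0;  out {2}∪∅={2}
  n6('dacdeb'): parent n5 fail=0; on 'b' 0 → fail=12;  out {0}∪∅={0}
  n11('dbccce'): parent n10 fail=15; on 'e' 15 → fail=16;  out {1}∪{2}={1,2}

Run:
i=0 'b': node 0→12
i=1 'b': node 12→12 ·f
i=2 'd': node 12→1 ·f
i=3 'b': node 1→7
i=4 'c': node 7→8
i=5 'c': node 8→9
i=6 'c': node 9→10
i=7 'e': node 10→11  ** P1@[2:7],P2@[3:7]
i=8 'd': node 11→1 ·f
i=9 'a': node 1→2
i=10 'c': node 2→3
i=11 'd': node 3→4
i=12 'e': node 4→5
i=13 'b': node 5→6  ** P0@[8:13]
i=14 'c': node 6→13 ·f
i=15 'd': node 13→1 ·f
i=16 'b': node 1→7
i=17 'c': node 7→8
i=18 'c': node 8→9
i=19 'c': node 9→10
i=20 'e': node 10→11  ** P1@[15:20],P2@[16:20]
i=21 'a': node 11→0 ·f
i=22 'd': node 0→1
i=23 'a': node 1→2
i=24 'c': node 2→3
i=25 'd': node 3→4
i=26 'e': node 4→5
i=27 'b': node 5→6  ** P0@[22:27]
i=28 'a': node 6→0 ·f
i=29 'b': node 0→12
i=30 'b': node 12→12 ·f
i=31 'c': node 12→13
i=32 'c': node 13→14
i=33 'c': node 14→15
i=34 'e': node 15→16  ** P2@[30:34]
i=35 'd': node 16→1 ·f
i=36 'b': node 1→7
i=37 'c': node 7→8
i=38 'c': node 8→9
i=39 'c': node 9→10
i=40 'e': node 10→11  ** P1@[35:40],P2@[36:40]
i=41 'b': node 11→12 ·f
i=42 'c': node 12→13
i=43 'c': node 13→14
i=44 'c': node 14→15
i=45 'e': node 15→16  ** P2@[41:45]
i=46 'd': node 16→1 ·f
i=47 'a': node 1→2
i=48 'c': node 2→3
i=49 'd': node 3→4
i=50 'e': node 4→5
i=51 'b': node 5→6  ** P0@[46:51]
i=52 'a': node 6→0 ·f
i=53 'd': node 0→1
i=54 'd': node 1→1 ·f
i=55 'a': node 1→2
i=56 'c': node 2→3
i=57 'd': node 3→4
i=58 'e': node 4→5
i=59 'b': node 5→6  ** P0@[54:59]
i=60 'd': node 6→1 ·f
i=61 'b': node 1→7
i=62 'c': node 7→8
i=63 'c': node 8→9
i=64 'c': node 9→10
i=65 'e': node 10→11  ** P1@[60:65],P2@[61:65]
i=66 'b': node 11→12 ·f

All matches (sorted): [[7,1],[7,2],[13,0],[20,1],[20,2],[27,0],[34,2],[40,1],[40,2],[45,2],[51,0],[59,0],[65,1],[65,2]]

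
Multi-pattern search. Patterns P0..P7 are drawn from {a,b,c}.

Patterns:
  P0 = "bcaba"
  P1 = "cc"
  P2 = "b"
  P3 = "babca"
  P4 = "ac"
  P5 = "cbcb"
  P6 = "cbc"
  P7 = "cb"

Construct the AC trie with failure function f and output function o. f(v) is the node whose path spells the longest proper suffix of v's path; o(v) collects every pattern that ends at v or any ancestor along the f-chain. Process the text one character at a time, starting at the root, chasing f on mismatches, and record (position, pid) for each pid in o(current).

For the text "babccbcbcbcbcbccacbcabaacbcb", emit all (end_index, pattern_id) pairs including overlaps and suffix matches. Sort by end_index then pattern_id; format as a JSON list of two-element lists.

Build automaton:
Trie nodes:
  n0 'ε': a→12 b→1 c→6
  n1 'b': a→8 c→2  [P2 ends]
  n2 'bc': a→3
  n3 'bca': b→4
  n4 'bcab': a→5
  n5 'bcaba': ·  [P0 ends]
  n6 'c': b→14 c→7
  n7 'cc': ·  [P1 ends]
  n8 'ba': b→9
  n9 'bab': c→10
  n10 'babc': a→11
  n11 'babca': ·  [P3 ends]
  n12 'a': c→13
  n13 'ac': ·  [P4 ends]
  n14 'cb': c→15  [P7 ends]
  n15 'cbc': b→16  [P6 ends]
  n16 'cbcb': ·  [P5 ends]

BFS fail/out derivation:
  fail(1) 'b': from fail(0)=0 chase 'b': 0 ⇒ 0;  out={2}∪out(0)={2}
  fail(6) 'c': from fail(0)=0 chase 'c': 0 ⇒ 0;  out=∅∪out(0)=∅
  fail(12) 'a': from fail(0)=0 chase 'a': 0 ⇒ 0;  out=∅∪out(0)=∅
  fail(2) 'bc': from fail(1)=0 chase 'c': 0 ⇒ 6;  out=∅∪out(6)=∅
  fail(7) 'cc': from fail(6)=0 chase 'c': 0 ⇒ 6;  out={1}∪out(6)={1}
  fail(8) 'ba': from fail(1)=0 chase 'a': 0 ⇒ 12;  out=∅∪out(12)=∅
  fail(13) 'ac': from fail(12)=0 chase 'c': 0 ⇒ 6;  out={4}∪out(6)={4}
  fail(14) 'cb': from fail(6)=0 chase 'b': 0 ⇒ 1;  out={7}∪out(1)={2,7}
  fail(3) 'bca': from fail(2)=6 chase 'a': 6→0 ⇒ 12;  out=∅∪out(12)=∅
  fail(9) 'bab': from fail(8)=12 chase 'b': 12→0 ⇒ 1;  out=∅∪out(1)={2}
  fail(15) 'cbc': from fail(14)=1 chase 'c': 1 ⇒ 2;  out={6}∪out(2)={6}
  fail(4) 'bcab': from fail(3)=12 chase 'b': 12→0 ⇒ 1;  out=∅∪out(1)={2}
  fail(10) 'babc': from fail(9)=1 chase 'c': 1 ⇒ 2;  out=∅∪out(2)=∅
  fail(16) 'cbcb': from fail(15)=2 chase 'b': 2→6 ⇒ 14;  out={5}∪out(14)={2,5,7}
  fail(5) 'bcaba': from fail(4)=1 chase 'a': 1 ⇒ 8;  out={0}∪out(8)={0}
  fail(11) 'babca': from fail(10)=2 chase 'a': 2 ⇒ 3;  out={3}∪out(3)={3}

Text stream:
pos 0 'b': at 1  emit P2@[0:0]
pos 1 'a': at 8
pos 2 'b': at 9  emit P2@[2:2]
pos 3 'c': at 10
pos 4 'c': at 7 (via fail)  emit P1@[3:4]
pos 5 'b': at 14 (via fail)  emit P2@[5:5],P7@[4:5]
pos 6 'c': at 15  emit P6@[4:6]
pos 7 'b': at 16  emit P2@[7:7],P5@[4:7],P7@[6:7]
pos 8 'c': at 15 (via fail)  emit P6@[6:8]
pos 9 'b': at 16  emit P2@[9:9],P5@[6:9],P7@[8:9]
pos 10 'c': at 15 (via fail)  emit P6@[8:10]
pos 11 'b': at 16  emit P2@[11:11],P5@[8:11],P7@[10:11]
pos 12 'c': at 15 (via fail)  emit P6@[10:12]
pos 13 'b': at 16  emit P2@[13:13],P5@[10:13],P7@[12:13]
pos 14 'c': at 15 (via fail)  emit P6@[12:14]
pos 15 'c': at 7 (via fail)  emit P1@[14:15]
pos 16 'a': at 12 (via fail)
pos 17 'c': at 13  emit P4@[16:17]
pos 18 'b': at 14 (via fail)  emit P2@[18:18],P7@[17:18]
pos 19 'c': at 15  emit P6@[17:19]
pos 20 'a': at 3 (via fail)
pos 21 'b': at 4  emit P2@[21:21]
pos 22 'a': at 5  emit P0@[18:22]
pos 23 'a': at 12 (via fail)
pos 24 'c': at 13  emit P4@[23:24]
pos 25 'b': at 14 (via fail)  emit P2@[25:25],P7@[24:25]
pos 26 'c': at 15  emit P6@[24:26]
pos 27 'b': at 16  emit P2@[27:27],P5@[24:27],P7@[26:27]

Matches: [[0,2],[2,2],[4,1],[5,2],[5,7],[6,6],[7,2],[7,5],[7,7],[8,6],[9,2],[9,5],[9,7],[10,6],[11,2],[11,5],[11,7],[12,6],[13,2],[13,5],[13,7],[14,6],[15,1],[17,4],[18,2],[18,7],[19,6],[21,2],[22,0],[24,4],[25,2],[25,7],[26,6],[27,2],[27,5],[27,7]]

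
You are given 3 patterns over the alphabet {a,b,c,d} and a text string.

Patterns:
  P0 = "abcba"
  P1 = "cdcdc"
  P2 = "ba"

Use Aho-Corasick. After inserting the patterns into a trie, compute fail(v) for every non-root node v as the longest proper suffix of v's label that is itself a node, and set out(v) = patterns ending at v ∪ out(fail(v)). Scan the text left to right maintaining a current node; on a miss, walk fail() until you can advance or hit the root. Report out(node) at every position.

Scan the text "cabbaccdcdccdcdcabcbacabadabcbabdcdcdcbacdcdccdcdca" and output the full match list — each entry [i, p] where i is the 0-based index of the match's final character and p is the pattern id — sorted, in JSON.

Construct AC machine:
Trie nodes:
  n0 'ε': a→1 b→11 c→6
  n1 'a': b→2
  n2 'ab': c→3
  n3 'abc': b→4
  n4 'abcb': a→5
  n5 'abcba': ·  [P0 ends]
  n6 'c': d→7
  n7 'cd': c→8
  n8 'cdc': d→9
  n9 'cdcd': c→10
  n10 'cdcdc': ·  [P1 ends]
  n11 'b': a→12
  n12 'ba': ·  [P2 ends]

Failure links (BFS by depth):
  n1('a'): parent n0 fail=0; on 'a' 0 → fail=0;  out ∅∪∅=∅
  n6('c'): parent n0 fail=0; on 'c' 0 → fail=0;  out ∅∪∅=∅
  n11('b'): parent n0 fail=0; on 'b' 0 → fail=0;  out ∅∪∅=∅
  n2('ab'): parent n1 fail=0; on 'b' 0 → fail=11;  out ∅∪∅=∅
  n7('cd'): parent n6 fail=0; on 'd' 0 → fail=0;  out ∅∪∅=∅
  n12('ba'): parent n11 fail=0; on 'a' 0 → fail=1;  out {2}∪∅={2}
  n3('abc'): parent n2 fail=11; on 'c' 11→0 → fail=6;  out ∅∪∅=∅
  n8('cdc'): parent n7 fail=0; on 'c' 0 → fail=6;  out ∅∪∅=∅
  n4('abcb'): parent n3 fail=6; on 'b' 6→0 → fail=11;  out ∅∪∅=∅
  n9('cdcd'): parent n8 fail=6; on 'd' 6 → fail=7;  out ∅∪∅=∅
  n5('abcba'): parent n4 fail=11; on 'a' 11 → fail=12;  out {0}∪{2}={0,2}
  n10('cdcdc'): parent n9 fail=7; on 'c' 7 → fail=8;  out {1}∪∅={1}

Run:
i=0 'c': node 0→6
i=1 'a': node 6→1 ·f
i=2 'b': node 1→2
i=3 'b': node 2→11 ·f
i=4 'a': node 11→12  → match P2@[3:4]
i=5 'c': node 12→6 ·f
i=6 'c': node 6→6 ·f
i=7 'd': node 6→7
i=8 'c': node 7→8
i=9 'd': node 8→9
i=10 'c': node 9→10  → match P1@[6:10]
i=11 'c': node 10→6 ·f
i=12 'd': node 6→7
i=13 'c': node 7→8
i=14 'd': node 8→9
i=15 'c': node 9→10  → match P1@[11:15]
i=16 'a': node 10→1 ·f
i=17 'b': node 1→2
i=18 'c': node 2→3
i=19 'b': node 3→4
i=20 'a': node 4→5  → match P0@[16:20],P2@[19:20]
i=21 'c': node 5→6 ·f
i=22 'a': node 6→1 ·f
i=23 'b': node 1→2
i=24 'a': node 2→12 ·f  → match P2@[23:24]
i=25 'd': node 12→0 ·f
i=26 'a': node 0→1
i=27 'b': node 1→2
i=28 'c': node 2→3
i=29 'b': node 3→4
i=30 'a': node 4→5  → match P0@[26:30],P2@[29:30]
i=31 'b': node 5→2 ·f
i=32 'd': node 2→0 ·f
i=33 'c': node 0→6
i=34 'd': node 6→7
i=35 'c': node 7→8
i=36 'd': node 8→9
i=37 'c': node 9→10  → match P1@[33:37]
i=38 'b': node 10→11 ·f
i=39 'a': node 11→12  → match P2@[38:39]
i=40 'c': node 12→6 ·f
i=41 'd': node 6→7
i=42 'c': node 7→8
i=43 'd': node 8→9
i=44 'c': node 9→10  → match P1@[40:44]
i=45 'c': node 10→6 ·f
i=46 'd': node 6→7
i=47 'c': node 7→8
i=48 'd': node 8→9
i=49 'c': node 9→10  → match P1@[45:49]
i=50 'a': node 10→1 ·f

Result: [[4,2],[10,1],[15,1],[20,0],[20,2],[24,2],[30,0],[30,2],[37,1],[39,2],[44,1],[49,1]]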